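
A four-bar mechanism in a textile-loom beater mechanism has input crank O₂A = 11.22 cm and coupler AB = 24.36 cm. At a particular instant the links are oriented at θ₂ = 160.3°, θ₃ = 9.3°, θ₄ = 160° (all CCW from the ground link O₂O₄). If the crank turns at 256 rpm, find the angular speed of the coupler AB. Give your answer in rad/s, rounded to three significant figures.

0.132

ω₂ = 26.81 rad/s (from 256 rpm).
Differentiating the loop-closure r₂e^{iθ₂}+r₃e^{iθ₃}=r₁+r₄e^{iθ₄} gives r₂ω₂e^{iθ₂}+r₃ω₃e^{iθ₃}=r₄ω₄e^{iθ₄}.
Eliminating the other unknown: ω₃ = r₂ω₂ sin(θ₄−θ₂) / [r₃ sin(θ₃−θ₄)].
Numerator sine = -0.00524; denominator sine = -0.48938.
Result = 0.1122·26.81·(-0.00524) / (0.2436·(-0.48938)) = +0.13211 rad/s; magnitude 0.13211 rad/s.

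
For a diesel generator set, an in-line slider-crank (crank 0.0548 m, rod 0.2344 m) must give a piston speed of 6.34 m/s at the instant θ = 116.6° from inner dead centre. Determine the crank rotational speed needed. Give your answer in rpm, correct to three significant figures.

For an in-line slider-crank, |v_piston| = rω|sinθ|·[1 + r cosθ/√(L² − r² sin²θ)].
With r = 0.0548 m, L = 0.2344 m, θ = 116.6°: the bracketed kinematic factor |dx/dθ| = 0.043754 m.
ω = v/|dx/dθ| = 6.34/0.043754 = 144.9 rad/s.
N = 60ω/(2π) = 1383.7 rpm.

1380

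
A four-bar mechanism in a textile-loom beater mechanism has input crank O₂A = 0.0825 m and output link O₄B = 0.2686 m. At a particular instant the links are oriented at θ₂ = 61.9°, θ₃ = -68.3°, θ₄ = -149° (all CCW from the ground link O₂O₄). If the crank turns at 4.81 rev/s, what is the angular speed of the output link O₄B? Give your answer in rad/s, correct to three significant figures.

7.18

ω₂ = 30.22 rad/s (from 4.81 rev/s).
Differentiating the loop-closure r₂e^{iθ₂}+r₃e^{iθ₃}=r₁+r₄e^{iθ₄} gives r₂ω₂e^{iθ₂}+r₃ω₃e^{iθ₃}=r₄ω₄e^{iθ₄}.
Eliminating the other unknown: ω₄ = r₂ω₂ sin(θ₂−θ₃) / [r₄ sin(θ₄−θ₃)].
Numerator sine = +0.76380; denominator sine = -0.98686.
Result = 0.0825·30.22·(+0.76380) / (0.2686·(-0.98686)) = -7.1845 rad/s; magnitude 7.1845 rad/s.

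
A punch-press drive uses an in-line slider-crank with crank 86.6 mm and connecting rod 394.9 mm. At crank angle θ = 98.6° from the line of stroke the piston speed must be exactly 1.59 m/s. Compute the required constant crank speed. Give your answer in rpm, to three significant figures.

For an in-line slider-crank, |v_piston| = rω|sinθ|·[1 + r cosθ/√(L² − r² sin²θ)].
With r = 0.0866 m, L = 0.3949 m, θ = 98.6°: the bracketed kinematic factor |dx/dθ| = 0.08275 m.
ω = v/|dx/dθ| = 1.59/0.08275 = 19.215 rad/s.
N = 60ω/(2π) = 183.49 rpm.

183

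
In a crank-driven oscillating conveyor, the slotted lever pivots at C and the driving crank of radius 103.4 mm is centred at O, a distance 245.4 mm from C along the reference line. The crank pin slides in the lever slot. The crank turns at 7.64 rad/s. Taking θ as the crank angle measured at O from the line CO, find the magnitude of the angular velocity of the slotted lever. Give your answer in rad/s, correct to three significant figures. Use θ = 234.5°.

0.745

ω = 7.64 rad/s
Crank pin A relative to C: A = (d + r cosθ, r sinθ); lever angle φ = atan2(r sinθ, d + r cosθ).
Differentiating tanφ: φ̇ = rω(d cosθ + r)/(d² + r² + 2dr cosθ).
d² + r² + 2dr cosθ = |CA|² = 0.0414428 m²;  d cosθ + r = -0.039105 m.
|ω_lever| = |0.1034·7.64·-0.039105| / 0.0414428 = 0.7454 rad/s.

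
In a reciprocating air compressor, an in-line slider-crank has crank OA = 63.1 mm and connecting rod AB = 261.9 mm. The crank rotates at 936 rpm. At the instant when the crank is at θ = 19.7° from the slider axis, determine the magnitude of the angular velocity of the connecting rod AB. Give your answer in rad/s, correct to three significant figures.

22.3

ω = 98.02 rad/s (converted from 936 rpm).
The rod makes angle φ with the slider axis where L sinφ = r sinθ; differentiating, L cosφ·φ̇ = r ω cosθ.
L cosφ = √(L² − r² sin²θ) = 0.26103 m.
|ω_rod| = r ω |cosθ| / √(L² − r² sin²θ) = 0.0631·98.02·0.94147/0.26103 = 22.307 rad/s.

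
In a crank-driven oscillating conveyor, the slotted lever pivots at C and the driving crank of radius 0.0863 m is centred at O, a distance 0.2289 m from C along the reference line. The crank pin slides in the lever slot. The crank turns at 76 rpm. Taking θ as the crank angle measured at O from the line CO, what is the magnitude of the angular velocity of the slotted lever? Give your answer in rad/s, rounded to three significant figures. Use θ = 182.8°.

ω = 7.959 rad/s (from 76 rpm).
Crank pin A relative to C: A = (d + r cosθ, r sinθ); lever angle φ = atan2(r sinθ, d + r cosθ).
Differentiating tanφ: φ̇ = rω(d cosθ + r)/(d² + r² + 2dr cosθ).
d² + r² + 2dr cosθ = |CA|² = 0.0203819 m²;  d cosθ + r = -0.14233 m.
|ω_lever| = |0.0863·7.959·-0.14233| / 0.0203819 = 4.7962 rad/s.

4.80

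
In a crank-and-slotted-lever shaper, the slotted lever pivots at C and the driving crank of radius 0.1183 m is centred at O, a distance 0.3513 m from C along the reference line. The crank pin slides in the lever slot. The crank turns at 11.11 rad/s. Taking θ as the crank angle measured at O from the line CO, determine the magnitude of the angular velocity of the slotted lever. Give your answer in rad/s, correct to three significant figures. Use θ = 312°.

2.41

ω = 11.11 rad/s
Crank pin A relative to C: A = (d + r cosθ, r sinθ); lever angle φ = atan2(r sinθ, d + r cosθ).
Differentiating tanφ: φ̇ = rω(d cosθ + r)/(d² + r² + 2dr cosθ).
d² + r² + 2dr cosθ = |CA|² = 0.193023 m²;  d cosθ + r = +0.35337 m.
|ω_lever| = |0.1183·11.11·+0.35337| / 0.193023 = 2.4061 rad/s.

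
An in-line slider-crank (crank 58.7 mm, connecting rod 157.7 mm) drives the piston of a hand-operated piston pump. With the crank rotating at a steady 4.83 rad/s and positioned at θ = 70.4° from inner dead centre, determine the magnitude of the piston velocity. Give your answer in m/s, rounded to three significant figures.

0.303

ω = 4.83 rad/s
For an in-line slider-crank, x = r cosθ + √(L² − r² sin²θ), so v = −rω sinθ·[1 + r cosθ/√(L² − r² sin²θ)].
With r = 0.0587 m, L = 0.1577 m, θ = 70.4°: √(L² − r² sin²θ) = 0.14769 m.
v = −0.0587·4.83·0.94206·[1 + 0.0587·0.33545/0.14769] = -0.3027 m/s.
|v| = 0.3027 m/s.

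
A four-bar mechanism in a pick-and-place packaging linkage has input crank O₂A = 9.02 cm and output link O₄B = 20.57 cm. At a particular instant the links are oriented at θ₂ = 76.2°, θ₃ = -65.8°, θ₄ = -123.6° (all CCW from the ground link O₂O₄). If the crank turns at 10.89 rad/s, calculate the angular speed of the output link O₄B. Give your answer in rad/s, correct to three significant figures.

3.47

ω₂ = 10.89 rad/s
Differentiating the loop-closure r₂e^{iθ₂}+r₃e^{iθ₃}=r₁+r₄e^{iθ₄} gives r₂ω₂e^{iθ₂}+r₃ω₃e^{iθ₃}=r₄ω₄e^{iθ₄}.
Eliminating the other unknown: ω₄ = r₂ω₂ sin(θ₂−θ₃) / [r₄ sin(θ₄−θ₃)].
Numerator sine = +0.61566; denominator sine = -0.84619.
Result = 0.0902·10.89·(+0.61566) / (0.2057·(-0.84619)) = -3.4743 rad/s; magnitude 3.4743 rad/s.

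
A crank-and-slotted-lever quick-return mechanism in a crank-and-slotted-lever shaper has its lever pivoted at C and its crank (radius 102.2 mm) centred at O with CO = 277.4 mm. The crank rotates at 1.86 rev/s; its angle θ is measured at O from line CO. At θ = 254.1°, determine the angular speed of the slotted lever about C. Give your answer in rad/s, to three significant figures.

ω = 11.69 rad/s (from 1.86 rev/s).
Crank pin A relative to C: A = (d + r cosθ, r sinθ); lever angle φ = atan2(r sinθ, d + r cosθ).
Differentiating tanφ: φ̇ = rω(d cosθ + r)/(d² + r² + 2dr cosθ).
d² + r² + 2dr cosθ = |CA|² = 0.071862 m²;  d cosθ + r = +0.026204 m.
|ω_lever| = |0.1022·11.69·+0.026204| / 0.071862 = 0.43552 rad/s.

0.436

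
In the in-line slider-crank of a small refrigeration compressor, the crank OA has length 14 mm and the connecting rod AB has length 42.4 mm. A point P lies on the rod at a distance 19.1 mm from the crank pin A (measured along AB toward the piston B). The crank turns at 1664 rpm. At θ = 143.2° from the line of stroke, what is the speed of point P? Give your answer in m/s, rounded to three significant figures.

1.67

ω = 174.3 rad/s.  Crank-pin speed |V_A| = rω = 2.4396 m/s, perpendicular to OA.
Rod angle: sinφ = −(r/L) sinθ ⇒ φ = -11.408°; ω_rod = −rω cosθ/√(L²−r²sin²θ) = +47 rad/s.
V_P = V_A + ω_rod × AP, with AP = 0.0191 m along the rod.
Components: V_Px = −rω sinθ − a·ω_rod·sinφ = -1.2838 m/s;  V_Py = rω cosθ + a·ω_rod·cosφ = -1.0735 m/s.
|V_P| = √(V_Px² + V_Py²) = 1.6735 m/s.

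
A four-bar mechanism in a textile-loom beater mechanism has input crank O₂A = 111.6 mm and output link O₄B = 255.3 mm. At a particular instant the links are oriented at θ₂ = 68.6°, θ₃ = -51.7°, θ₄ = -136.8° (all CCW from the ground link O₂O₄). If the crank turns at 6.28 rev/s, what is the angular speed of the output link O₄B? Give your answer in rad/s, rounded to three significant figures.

14.9

ω₂ = 39.46 rad/s (from 6.28 rev/s).
Differentiating the loop-closure r₂e^{iθ₂}+r₃e^{iθ₃}=r₁+r₄e^{iθ₄} gives r₂ω₂e^{iθ₂}+r₃ω₃e^{iθ₃}=r₄ω₄e^{iθ₄}.
Eliminating the other unknown: ω₄ = r₂ω₂ sin(θ₂−θ₃) / [r₄ sin(θ₄−θ₃)].
Numerator sine = +0.86340; denominator sine = -0.99635.
Result = 0.1116·39.46·(+0.86340) / (0.2553·(-0.99635)) = -14.947 rad/s; magnitude 14.947 rad/s.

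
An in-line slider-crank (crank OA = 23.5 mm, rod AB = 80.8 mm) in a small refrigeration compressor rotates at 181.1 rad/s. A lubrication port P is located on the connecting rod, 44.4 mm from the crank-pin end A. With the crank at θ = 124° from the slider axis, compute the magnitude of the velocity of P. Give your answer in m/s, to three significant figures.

3.38

ω = 181.1 rad/s.  Crank-pin speed |V_A| = rω = 4.2558 m/s, perpendicular to OA.
Rod angle: sinφ = −(r/L) sinθ ⇒ φ = -13.953°; ω_rod = −rω cosθ/√(L²−r²sin²θ) = +30.349 rad/s.
V_P = V_A + ω_rod × AP, with AP = 0.0444 m along the rod.
Components: V_Px = −rω sinθ − a·ω_rod·sinφ = -3.2034 m/s;  V_Py = rω cosθ + a·ω_rod·cosφ = -1.0721 m/s.
|V_P| = √(V_Px² + V_Py²) = 3.378 m/s.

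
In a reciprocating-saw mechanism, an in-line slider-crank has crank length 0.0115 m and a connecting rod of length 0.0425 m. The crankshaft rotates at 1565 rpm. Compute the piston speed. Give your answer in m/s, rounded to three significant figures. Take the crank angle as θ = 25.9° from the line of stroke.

1.03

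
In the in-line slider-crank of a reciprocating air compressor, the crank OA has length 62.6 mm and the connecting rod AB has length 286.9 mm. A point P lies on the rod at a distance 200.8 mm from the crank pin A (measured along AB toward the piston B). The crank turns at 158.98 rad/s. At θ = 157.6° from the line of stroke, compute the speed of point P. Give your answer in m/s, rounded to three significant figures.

ω = 159 rad/s.  Crank-pin speed |V_A| = rω = 9.9521 m/s, perpendicular to OA.
Rod angle: sinφ = −(r/L) sinθ ⇒ φ = -4.770°; ω_rod = −rω cosθ/√(L²−r²sin²θ) = +32.183 rad/s.
V_P = V_A + ω_rod × AP, with AP = 0.2008 m along the rod.
Components: V_Px = −rω sinθ − a·ω_rod·sinφ = -3.2551 m/s;  V_Py = rω cosθ + a·ω_rod·cosφ = -2.7613 m/s.
|V_P| = √(V_Px² + V_Py²) = 4.2686 m/s.

4.27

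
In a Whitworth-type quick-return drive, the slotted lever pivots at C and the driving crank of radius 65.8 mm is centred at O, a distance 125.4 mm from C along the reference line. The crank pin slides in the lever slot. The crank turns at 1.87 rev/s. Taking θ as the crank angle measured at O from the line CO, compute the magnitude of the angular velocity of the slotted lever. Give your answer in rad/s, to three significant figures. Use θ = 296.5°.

ω = 11.75 rad/s (from 1.87 rev/s).
Crank pin A relative to C: A = (d + r cosθ, r sinθ); lever angle φ = atan2(r sinθ, d + r cosθ).
Differentiating tanφ: φ̇ = rω(d cosθ + r)/(d² + r² + 2dr cosθ).
d² + r² + 2dr cosθ = |CA|² = 0.0274182 m²;  d cosθ + r = +0.12175 m.
|ω_lever| = |0.0658·11.75·+0.12175| / 0.0274182 = 3.4331 rad/s.

3.43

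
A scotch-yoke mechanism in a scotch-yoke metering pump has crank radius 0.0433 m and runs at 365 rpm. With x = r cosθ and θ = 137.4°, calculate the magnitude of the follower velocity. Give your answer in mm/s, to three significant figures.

ω = 38.22 rad/s (from 365 rpm).
x = r cosθ ⇒ ẋ = −rω sinθ.
|v| = rω|sinθ| = 0.0433·38.22·|sin 137.4°| = 1.1203 m/s = 1120.3 mm/s.

1120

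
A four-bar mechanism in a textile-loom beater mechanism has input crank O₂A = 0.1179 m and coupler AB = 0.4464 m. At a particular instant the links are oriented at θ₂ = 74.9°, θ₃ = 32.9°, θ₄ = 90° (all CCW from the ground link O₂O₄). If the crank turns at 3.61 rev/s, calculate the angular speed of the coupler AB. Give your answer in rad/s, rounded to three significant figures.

ω₂ = 22.68 rad/s (from 3.61 rev/s).
Differentiating the loop-closure r₂e^{iθ₂}+r₃e^{iθ₃}=r₁+r₄e^{iθ₄} gives r₂ω₂e^{iθ₂}+r₃ω₃e^{iθ₃}=r₄ω₄e^{iθ₄}.
Eliminating the other unknown: ω₃ = r₂ω₂ sin(θ₄−θ₂) / [r₃ sin(θ₃−θ₄)].
Numerator sine = +0.26050; denominator sine = -0.83962.
Result = 0.1179·22.68·(+0.26050) / (0.4464·(-0.83962)) = -1.8587 rad/s; magnitude 1.8587 rad/s.

1.86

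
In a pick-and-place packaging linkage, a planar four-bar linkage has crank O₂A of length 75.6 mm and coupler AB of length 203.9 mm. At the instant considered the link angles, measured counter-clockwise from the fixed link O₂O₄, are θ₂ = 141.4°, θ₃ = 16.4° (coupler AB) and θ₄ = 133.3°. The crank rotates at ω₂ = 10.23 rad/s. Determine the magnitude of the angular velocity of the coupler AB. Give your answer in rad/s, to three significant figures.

0.599

ω₂ = 10.23 rad/s
Differentiating the loop-closure r₂e^{iθ₂}+r₃e^{iθ₃}=r₁+r₄e^{iθ₄} gives r₂ω₂e^{iθ₂}+r₃ω₃e^{iθ₃}=r₄ω₄e^{iθ₄}.
Eliminating the other unknown: ω₃ = r₂ω₂ sin(θ₄−θ₂) / [r₃ sin(θ₃−θ₄)].
Numerator sine = -0.14090; denominator sine = -0.89180.
Result = 0.0756·10.23·(-0.14090) / (0.2039·(-0.89180)) = +0.59928 rad/s; magnitude 0.59928 rad/s.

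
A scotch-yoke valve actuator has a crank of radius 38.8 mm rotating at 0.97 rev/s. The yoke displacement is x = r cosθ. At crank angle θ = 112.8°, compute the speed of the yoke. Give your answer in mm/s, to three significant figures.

ω = 6.095 rad/s (from 0.97 rev/s).
x = r cosθ ⇒ ẋ = −rω sinθ.
|v| = rω|sinθ| = 0.0388·6.095·|sin 112.8°| = 0.218 m/s = 218 mm/s.

218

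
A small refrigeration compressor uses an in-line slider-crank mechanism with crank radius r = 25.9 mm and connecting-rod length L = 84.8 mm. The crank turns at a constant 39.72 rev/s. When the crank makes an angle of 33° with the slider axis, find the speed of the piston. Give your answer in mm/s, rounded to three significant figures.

ω = 2π·39.7 = 249.6 rad/s
For an in-line slider-crank, x = r cosθ + √(L² − r² sin²θ), so v = −rω sinθ·[1 + r cosθ/√(L² − r² sin²θ)].
With r = 0.0259 m, L = 0.0848 m, θ = 33°: √(L² − r² sin²θ) = 0.083619 m.
v = −0.0259·249.6·0.54464·[1 + 0.0259·0.83867/0.083619] = -4.435 m/s.
|v| = 4.435 m/s = 4435 mm/s.

4430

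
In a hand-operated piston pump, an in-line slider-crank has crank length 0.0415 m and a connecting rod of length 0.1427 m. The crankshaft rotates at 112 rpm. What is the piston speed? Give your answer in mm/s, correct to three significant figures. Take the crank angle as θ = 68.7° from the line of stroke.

503

ω = 2π·112/60 = 11.73 rad/s
For an in-line slider-crank, x = r cosθ + √(L² − r² sin²θ), so v = −rω sinθ·[1 + r cosθ/√(L² − r² sin²θ)].
With r = 0.0415 m, L = 0.1427 m, θ = 68.7°: √(L² − r² sin²θ) = 0.13736 m.
v = −0.0415·11.73·0.93169·[1 + 0.0415·0.36325/0.13736] = -0.50326 m/s.
|v| = 0.50326 m/s = 503.26 mm/s.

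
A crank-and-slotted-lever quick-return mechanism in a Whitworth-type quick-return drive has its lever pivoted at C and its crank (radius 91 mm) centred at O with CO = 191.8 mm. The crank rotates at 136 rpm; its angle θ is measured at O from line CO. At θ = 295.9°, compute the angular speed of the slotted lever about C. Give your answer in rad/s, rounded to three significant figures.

3.76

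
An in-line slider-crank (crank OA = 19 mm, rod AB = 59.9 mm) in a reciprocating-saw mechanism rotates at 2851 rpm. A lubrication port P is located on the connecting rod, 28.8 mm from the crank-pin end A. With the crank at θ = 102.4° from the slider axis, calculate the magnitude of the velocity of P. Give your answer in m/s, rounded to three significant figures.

ω = 298.6 rad/s.  Crank-pin speed |V_A| = rω = 5.6726 m/s, perpendicular to OA.
Rod angle: sinφ = −(r/L) sinθ ⇒ φ = -18.047°; ω_rod = −rω cosθ/√(L²−r²sin²θ) = +21.388 rad/s.
V_P = V_A + ω_rod × AP, with AP = 0.0288 m along the rod.
Components: V_Px = −rω sinθ − a·ω_rod·sinφ = -5.3494 m/s;  V_Py = rω cosθ + a·ω_rod·cosφ = -0.63244 m/s.
|V_P| = √(V_Px² + V_Py²) = 5.3867 m/s.

5.39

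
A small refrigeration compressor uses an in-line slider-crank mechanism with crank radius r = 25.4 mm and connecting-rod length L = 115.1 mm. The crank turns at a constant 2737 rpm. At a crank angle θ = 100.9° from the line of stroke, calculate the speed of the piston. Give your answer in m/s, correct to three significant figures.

ω = 2π·2737/60 = 286.6 rad/s
For an in-line slider-crank, x = r cosθ + √(L² − r² sin²θ), so v = −rω sinθ·[1 + r cosθ/√(L² − r² sin²θ)].
With r = 0.0254 m, L = 0.1151 m, θ = 100.9°: √(L² − r² sin²θ) = 0.11237 m.
v = −0.0254·286.6·0.98196·[1 + 0.0254·-0.18910/0.11237] = -6.8432 m/s.
|v| = 6.8432 m/s.

6.84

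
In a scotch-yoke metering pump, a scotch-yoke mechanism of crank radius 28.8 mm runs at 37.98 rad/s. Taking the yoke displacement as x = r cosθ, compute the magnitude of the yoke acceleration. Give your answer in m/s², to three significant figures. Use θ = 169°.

ω = 37.98 rad/s
x = r cosθ ⇒ ẍ = −rω² cosθ (ω constant).
|a| = rω²|cosθ| = 0.0288·(37.98)²·|cos 169°| = 40.78 m/s².

40.8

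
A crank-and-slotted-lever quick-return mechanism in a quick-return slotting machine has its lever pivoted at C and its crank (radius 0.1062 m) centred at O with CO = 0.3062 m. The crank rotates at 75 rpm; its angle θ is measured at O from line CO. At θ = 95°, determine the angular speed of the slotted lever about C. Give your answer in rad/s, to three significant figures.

ω = 7.854 rad/s (from 75 rpm).
Crank pin A relative to C: A = (d + r cosθ, r sinθ); lever angle φ = atan2(r sinθ, d + r cosθ).
Differentiating tanφ: φ̇ = rω(d cosθ + r)/(d² + r² + 2dr cosθ).
d² + r² + 2dr cosθ = |CA|² = 0.0993685 m²;  d cosθ + r = +0.079513 m.
|ω_lever| = |0.1062·7.854·+0.079513| / 0.0993685 = 0.66743 rad/s.

0.667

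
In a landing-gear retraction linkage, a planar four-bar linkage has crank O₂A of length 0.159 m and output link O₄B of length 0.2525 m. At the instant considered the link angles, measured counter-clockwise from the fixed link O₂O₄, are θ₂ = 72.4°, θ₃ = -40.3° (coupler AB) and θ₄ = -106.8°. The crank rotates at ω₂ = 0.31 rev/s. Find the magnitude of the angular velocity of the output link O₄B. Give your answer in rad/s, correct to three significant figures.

ω₂ = 1.948 rad/s (from 0.31 rev/s).
Differentiating the loop-closure r₂e^{iθ₂}+r₃e^{iθ₃}=r₁+r₄e^{iθ₄} gives r₂ω₂e^{iθ₂}+r₃ω₃e^{iθ₃}=r₄ω₄e^{iθ₄}.
Eliminating the other unknown: ω₄ = r₂ω₂ sin(θ₂−θ₃) / [r₄ sin(θ₄−θ₃)].
Numerator sine = +0.92254; denominator sine = -0.91706.
Result = 0.159·1.948·(+0.92254) / (0.2525·(-0.91706)) = -1.2339 rad/s; magnitude 1.2339 rad/s.

1.23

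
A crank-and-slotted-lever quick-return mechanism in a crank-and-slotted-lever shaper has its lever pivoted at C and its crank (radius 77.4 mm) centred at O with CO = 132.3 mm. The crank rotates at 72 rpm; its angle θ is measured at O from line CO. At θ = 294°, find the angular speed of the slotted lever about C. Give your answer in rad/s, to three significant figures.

ω = 7.54 rad/s (from 72 rpm).
Crank pin A relative to C: A = (d + r cosθ, r sinθ); lever angle φ = atan2(r sinθ, d + r cosθ).
Differentiating tanφ: φ̇ = rω(d cosθ + r)/(d² + r² + 2dr cosθ).
d² + r² + 2dr cosθ = |CA|² = 0.031824 m²;  d cosθ + r = +0.13121 m.
|ω_lever| = |0.0774·7.54·+0.13121| / 0.031824 = 2.4061 rad/s.

2.41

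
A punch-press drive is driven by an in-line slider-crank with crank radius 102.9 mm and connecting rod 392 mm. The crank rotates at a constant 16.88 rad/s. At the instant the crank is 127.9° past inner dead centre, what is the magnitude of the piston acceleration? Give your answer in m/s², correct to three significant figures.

ω = 16.88 rad/s
x(θ) = r cosθ + √(L² − r² sin²θ); with ω constant, a = ω²·d²x/dθ².
d²x/dθ² = −r cosθ − r²(cos2θ)/√u − r⁴ sin²2θ/(4u^{3/2}),  u = L² − r² sin²θ = 0.147071 m².
Substituting r = 0.1029 m, L = 0.392 m, θ = 127.9°: d²x/dθ² = +0.069516 m.
a = ω²·d²x/dθ² = (16.88)²·(+0.069516) = +19.807 m/s²;  |a| = 19.807 m/s².

19.8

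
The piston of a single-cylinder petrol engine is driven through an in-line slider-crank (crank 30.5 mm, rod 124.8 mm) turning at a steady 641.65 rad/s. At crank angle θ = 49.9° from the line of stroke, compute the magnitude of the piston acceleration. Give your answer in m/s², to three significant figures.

ω = 641.6 rad/s
x(θ) = r cosθ + √(L² − r² sin²θ); with ω constant, a = ω²·d²x/dθ².
d²x/dθ² = −r cosθ − r²(cos2θ)/√u − r⁴ sin²2θ/(4u^{3/2}),  u = L² − r² sin²θ = 0.0150307 m².
Substituting r = 0.0305 m, L = 0.1248 m, θ = 49.9°: d²x/dθ² = -0.018468 m.
a = ω²·d²x/dθ² = (641.6)²·(-0.018468) = -7603.7 m/s²;  |a| = 7603.7 m/s².

7600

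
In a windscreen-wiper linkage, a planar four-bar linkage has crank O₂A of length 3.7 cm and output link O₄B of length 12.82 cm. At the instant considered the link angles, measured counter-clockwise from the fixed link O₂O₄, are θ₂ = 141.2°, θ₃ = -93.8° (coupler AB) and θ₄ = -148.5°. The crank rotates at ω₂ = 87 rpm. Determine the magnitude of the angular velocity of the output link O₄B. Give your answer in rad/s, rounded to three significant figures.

ω₂ = 9.111 rad/s (from 87 rpm).
Differentiating the loop-closure r₂e^{iθ₂}+r₃e^{iθ₃}=r₁+r₄e^{iθ₄} gives r₂ω₂e^{iθ₂}+r₃ω₃e^{iθ₃}=r₄ω₄e^{iθ₄}.
Eliminating the other unknown: ω₄ = r₂ω₂ sin(θ₂−θ₃) / [r₄ sin(θ₄−θ₃)].
Numerator sine = -0.81915; denominator sine = -0.81614.
Result = 0.037·9.111·(-0.81915) / (0.1282·(-0.81614)) = +2.6391 rad/s; magnitude 2.6391 rad/s.

2.64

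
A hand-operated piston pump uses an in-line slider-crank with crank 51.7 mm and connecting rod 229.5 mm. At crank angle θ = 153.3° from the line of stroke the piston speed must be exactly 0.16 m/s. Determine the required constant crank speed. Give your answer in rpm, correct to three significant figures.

For an in-line slider-crank, |v_piston| = rω|sinθ|·[1 + r cosθ/√(L² − r² sin²θ)].
With r = 0.0517 m, L = 0.2295 m, θ = 153.3°: the bracketed kinematic factor |dx/dθ| = 0.018531 m.
ω = v/|dx/dθ| = 0.16/0.018531 = 8.6344 rad/s.
N = 60ω/(2π) = 82.452 rpm.

82.5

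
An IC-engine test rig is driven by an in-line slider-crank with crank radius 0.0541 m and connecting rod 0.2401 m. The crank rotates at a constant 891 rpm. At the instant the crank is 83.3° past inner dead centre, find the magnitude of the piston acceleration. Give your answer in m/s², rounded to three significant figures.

ω = 2π·891/60 = 93.31 rad/s
x(θ) = r cosθ + √(L² − r² sin²θ); with ω constant, a = ω²·d²x/dθ².
d²x/dθ² = −r cosθ − r²(cos2θ)/√u − r⁴ sin²2θ/(4u^{3/2}),  u = L² − r² sin²θ = 0.054761 m².
Substituting r = 0.0541 m, L = 0.2401 m, θ = 83.3°: d²x/dθ² = +0.0058458 m.
a = ω²·d²x/dθ² = (93.31)²·(+0.0058458) = +50.893 m/s²;  |a| = 50.893 m/s².

50.9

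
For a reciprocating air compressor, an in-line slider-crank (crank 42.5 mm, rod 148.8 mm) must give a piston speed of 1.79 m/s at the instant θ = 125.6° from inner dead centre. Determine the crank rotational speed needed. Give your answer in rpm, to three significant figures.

597

For an in-line slider-crank, |v_piston| = rω|sinθ|·[1 + r cosθ/√(L² − r² sin²θ)].
With r = 0.0425 m, L = 0.1488 m, θ = 125.6°: the bracketed kinematic factor |dx/dθ| = 0.02865 m.
ω = v/|dx/dθ| = 1.79/0.02865 = 62.479 rad/s.
N = 60ω/(2π) = 596.63 rpm.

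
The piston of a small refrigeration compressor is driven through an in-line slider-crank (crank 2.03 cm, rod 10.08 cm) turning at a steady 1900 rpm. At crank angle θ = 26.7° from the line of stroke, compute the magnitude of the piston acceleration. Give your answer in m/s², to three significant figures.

816

ω = 2π·1900/60 = 199 rad/s
x(θ) = r cosθ + √(L² − r² sin²θ); with ω constant, a = ω²·d²x/dθ².
d²x/dθ² = −r cosθ − r²(cos2θ)/√u − r⁴ sin²2θ/(4u^{3/2}),  u = L² − r² sin²θ = 0.0100774 m².
Substituting r = 0.0203 m, L = 0.1008 m, θ = 26.7°: d²x/dθ² = -0.02061 m.
a = ω²·d²x/dθ² = (199)²·(-0.02061) = -815.91 m/s²;  |a| = 815.91 m/s².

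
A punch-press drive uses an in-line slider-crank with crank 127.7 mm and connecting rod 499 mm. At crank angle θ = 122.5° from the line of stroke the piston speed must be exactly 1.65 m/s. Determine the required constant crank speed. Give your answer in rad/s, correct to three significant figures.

For an in-line slider-crank, |v_piston| = rω|sinθ|·[1 + r cosθ/√(L² − r² sin²θ)].
With r = 0.1277 m, L = 0.499 m, θ = 122.5°: the bracketed kinematic factor |dx/dθ| = 0.092535 m.
ω = v/|dx/dθ| = 1.65/0.092535 = 17.831 rad/s.

17.8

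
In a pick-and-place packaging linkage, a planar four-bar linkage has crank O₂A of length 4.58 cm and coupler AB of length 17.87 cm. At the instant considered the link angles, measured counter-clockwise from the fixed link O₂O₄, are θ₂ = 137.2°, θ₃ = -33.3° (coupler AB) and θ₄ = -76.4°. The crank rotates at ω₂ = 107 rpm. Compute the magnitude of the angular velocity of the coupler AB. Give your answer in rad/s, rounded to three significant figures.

2.33

ω₂ = 11.21 rad/s (from 107 rpm).
Differentiating the loop-closure r₂e^{iθ₂}+r₃e^{iθ₃}=r₁+r₄e^{iθ₄} gives r₂ω₂e^{iθ₂}+r₃ω₃e^{iθ₃}=r₄ω₄e^{iθ₄}.
Eliminating the other unknown: ω₃ = r₂ω₂ sin(θ₄−θ₂) / [r₃ sin(θ₃−θ₄)].
Numerator sine = +0.55339; denominator sine = +0.68327.
Result = 0.0458·11.21·(+0.55339) / (0.1787·(+0.68327)) = +2.3259 rad/s; magnitude 2.3259 rad/s.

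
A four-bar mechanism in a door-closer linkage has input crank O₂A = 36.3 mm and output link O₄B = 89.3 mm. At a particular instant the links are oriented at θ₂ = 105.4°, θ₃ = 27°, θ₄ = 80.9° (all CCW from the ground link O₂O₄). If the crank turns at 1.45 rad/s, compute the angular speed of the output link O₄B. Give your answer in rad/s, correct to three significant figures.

ω₂ = 1.45 rad/s
Differentiating the loop-closure r₂e^{iθ₂}+r₃e^{iθ₃}=r₁+r₄e^{iθ₄} gives r₂ω₂e^{iθ₂}+r₃ω₃e^{iθ₃}=r₄ω₄e^{iθ₄}.
Eliminating the other unknown: ω₄ = r₂ω₂ sin(θ₂−θ₃) / [r₄ sin(θ₄−θ₃)].
Numerator sine = +0.97958; denominator sine = +0.80799.
Result = 0.0363·1.45·(+0.97958) / (0.0893·(+0.80799)) = +0.71459 rad/s; magnitude 0.71459 rad/s.

0.715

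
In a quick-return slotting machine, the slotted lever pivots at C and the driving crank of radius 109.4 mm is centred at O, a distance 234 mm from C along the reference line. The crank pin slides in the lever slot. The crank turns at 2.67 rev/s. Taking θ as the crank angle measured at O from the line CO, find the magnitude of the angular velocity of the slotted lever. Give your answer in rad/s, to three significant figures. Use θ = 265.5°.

2.66

ω = 16.78 rad/s (from 2.67 rev/s).
Crank pin A relative to C: A = (d + r cosθ, r sinθ); lever angle φ = atan2(r sinθ, d + r cosθ).
Differentiating tanφ: φ̇ = rω(d cosθ + r)/(d² + r² + 2dr cosθ).
d² + r² + 2dr cosθ = |CA|² = 0.0627073 m²;  d cosθ + r = +0.091041 m.
|ω_lever| = |0.1094·16.78·+0.091041| / 0.0627073 = 2.6646 rad/s.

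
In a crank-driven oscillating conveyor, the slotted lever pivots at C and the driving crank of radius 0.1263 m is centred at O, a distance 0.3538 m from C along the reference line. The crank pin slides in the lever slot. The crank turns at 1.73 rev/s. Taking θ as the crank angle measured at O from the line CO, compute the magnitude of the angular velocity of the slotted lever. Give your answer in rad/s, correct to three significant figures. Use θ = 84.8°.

ω = 10.87 rad/s (from 1.73 rev/s).
Crank pin A relative to C: A = (d + r cosθ, r sinθ); lever angle φ = atan2(r sinθ, d + r cosθ).
Differentiating tanφ: φ̇ = rω(d cosθ + r)/(d² + r² + 2dr cosθ).
d² + r² + 2dr cosθ = |CA|² = 0.149226 m²;  d cosθ + r = +0.15837 m.
|ω_lever| = |0.1263·10.87·+0.15837| / 0.149226 = 1.457 rad/s.

1.46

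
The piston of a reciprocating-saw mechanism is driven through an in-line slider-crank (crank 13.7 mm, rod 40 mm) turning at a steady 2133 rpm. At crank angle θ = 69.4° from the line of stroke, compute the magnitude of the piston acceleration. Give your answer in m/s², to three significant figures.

58.0

ω = 2π·2133/60 = 223.4 rad/s
x(θ) = r cosθ + √(L² − r² sin²θ); with ω constant, a = ω²·d²x/dθ².
d²x/dθ² = −r cosθ − r²(cos2θ)/√u − r⁴ sin²2θ/(4u^{3/2}),  u = L² − r² sin²θ = 0.00143554 m².
Substituting r = 0.0137 m, L = 0.04 m, θ = 69.4°: d²x/dθ² = -0.0011632 m.
a = ω²·d²x/dθ² = (223.4)²·(-0.0011632) = -58.036 m/s²;  |a| = 58.036 m/s².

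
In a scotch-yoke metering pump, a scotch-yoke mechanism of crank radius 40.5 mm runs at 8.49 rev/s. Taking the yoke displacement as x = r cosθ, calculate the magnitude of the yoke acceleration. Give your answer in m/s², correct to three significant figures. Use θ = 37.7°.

ω = 53.34 rad/s (from 8.49 rev/s).
x = r cosθ ⇒ ẍ = −rω² cosθ (ω constant).
|a| = rω²|cosθ| = 0.0405·(53.34)²·|cos 37.7°| = 91.186 m/s².

91.2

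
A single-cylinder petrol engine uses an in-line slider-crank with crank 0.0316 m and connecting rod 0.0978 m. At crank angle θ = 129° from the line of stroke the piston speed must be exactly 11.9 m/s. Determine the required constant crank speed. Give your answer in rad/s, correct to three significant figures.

613

For an in-line slider-crank, |v_piston| = rω|sinθ|·[1 + r cosθ/√(L² − r² sin²θ)].
With r = 0.0316 m, L = 0.0978 m, θ = 129°: the bracketed kinematic factor |dx/dθ| = 0.019399 m.
ω = v/|dx/dθ| = 11.9/0.019399 = 613.43 rad/s.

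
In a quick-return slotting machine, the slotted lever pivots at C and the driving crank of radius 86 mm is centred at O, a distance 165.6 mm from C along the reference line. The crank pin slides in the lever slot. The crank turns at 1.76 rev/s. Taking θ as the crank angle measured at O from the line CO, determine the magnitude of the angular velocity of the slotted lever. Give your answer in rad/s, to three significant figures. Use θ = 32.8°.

3.64

ω = 11.06 rad/s (from 1.76 rev/s).
Crank pin A relative to C: A = (d + r cosθ, r sinθ); lever angle φ = atan2(r sinθ, d + r cosθ).
Differentiating tanφ: φ̇ = rω(d cosθ + r)/(d² + r² + 2dr cosθ).
d² + r² + 2dr cosθ = |CA|² = 0.0587614 m²;  d cosθ + r = +0.2252 m.
|ω_lever| = |0.086·11.06·+0.2252| / 0.0587614 = 3.6447 rad/s.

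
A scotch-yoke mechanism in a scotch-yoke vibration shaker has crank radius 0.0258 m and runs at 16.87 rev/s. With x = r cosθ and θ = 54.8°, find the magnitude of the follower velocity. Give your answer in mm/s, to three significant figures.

2230

ω = 106 rad/s (from 16.87 rev/s).
x = r cosθ ⇒ ẋ = −rω sinθ.
|v| = rω|sinθ| = 0.0258·106·|sin 54.8°| = 2.2347 m/s = 2234.7 mm/s.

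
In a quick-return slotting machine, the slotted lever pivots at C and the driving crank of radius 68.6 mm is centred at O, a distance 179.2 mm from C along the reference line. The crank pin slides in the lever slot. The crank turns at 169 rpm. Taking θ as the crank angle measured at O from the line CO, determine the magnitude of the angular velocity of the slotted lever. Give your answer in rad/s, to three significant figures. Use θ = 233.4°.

ω = 17.7 rad/s (from 169 rpm).
Crank pin A relative to C: A = (d + r cosθ, r sinθ); lever angle φ = atan2(r sinθ, d + r cosθ).
Differentiating tanφ: φ̇ = rω(d cosθ + r)/(d² + r² + 2dr cosθ).
d² + r² + 2dr cosθ = |CA|² = 0.0221597 m²;  d cosθ + r = -0.038243 m.
|ω_lever| = |0.0686·17.7·-0.038243| / 0.0221597 = 2.0952 rad/s.

2.10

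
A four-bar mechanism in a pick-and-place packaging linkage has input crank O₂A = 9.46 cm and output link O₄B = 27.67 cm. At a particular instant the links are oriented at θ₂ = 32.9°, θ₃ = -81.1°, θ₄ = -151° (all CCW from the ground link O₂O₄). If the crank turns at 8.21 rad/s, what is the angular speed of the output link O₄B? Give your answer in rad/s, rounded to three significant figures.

ω₂ = 8.21 rad/s
Differentiating the loop-closure r₂e^{iθ₂}+r₃e^{iθ₃}=r₁+r₄e^{iθ₄} gives r₂ω₂e^{iθ₂}+r₃ω₃e^{iθ₃}=r₄ω₄e^{iθ₄}.
Eliminating the other unknown: ω₄ = r₂ω₂ sin(θ₂−θ₃) / [r₄ sin(θ₄−θ₃)].
Numerator sine = +0.91355; denominator sine = -0.93909.
Result = 0.0946·8.21·(+0.91355) / (0.2767·(-0.93909)) = -2.7305 rad/s; magnitude 2.7305 rad/s.

2.73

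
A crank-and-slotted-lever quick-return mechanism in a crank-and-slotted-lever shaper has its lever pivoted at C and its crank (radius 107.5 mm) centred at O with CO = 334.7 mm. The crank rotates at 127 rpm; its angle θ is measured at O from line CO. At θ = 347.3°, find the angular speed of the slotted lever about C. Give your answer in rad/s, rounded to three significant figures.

3.20

ω = 13.3 rad/s (from 127 rpm).
Crank pin A relative to C: A = (d + r cosθ, r sinθ); lever angle φ = atan2(r sinθ, d + r cosθ).
Differentiating tanφ: φ̇ = rω(d cosθ + r)/(d² + r² + 2dr cosθ).
d² + r² + 2dr cosθ = |CA|² = 0.19378 m²;  d cosθ + r = +0.43401 m.
|ω_lever| = |0.1075·13.3·+0.43401| / 0.19378 = 3.2021 rad/s.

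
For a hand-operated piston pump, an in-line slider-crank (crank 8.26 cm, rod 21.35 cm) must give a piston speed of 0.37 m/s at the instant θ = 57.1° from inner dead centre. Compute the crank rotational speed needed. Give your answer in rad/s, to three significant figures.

4.37

For an in-line slider-crank, |v_piston| = rω|sinθ|·[1 + r cosθ/√(L² − r² sin²θ)].
With r = 0.0826 m, L = 0.2135 m, θ = 57.1°: the bracketed kinematic factor |dx/dθ| = 0.084762 m.
ω = v/|dx/dθ| = 0.37/0.084762 = 4.3651 rad/s.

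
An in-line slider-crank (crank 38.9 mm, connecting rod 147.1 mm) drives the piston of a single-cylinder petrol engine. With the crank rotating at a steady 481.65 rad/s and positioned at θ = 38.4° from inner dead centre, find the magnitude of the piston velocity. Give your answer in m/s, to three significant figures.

ω = 481.6 rad/s
For an in-line slider-crank, x = r cosθ + √(L² − r² sin²θ), so v = −rω sinθ·[1 + r cosθ/√(L² − r² sin²θ)].
With r = 0.0389 m, L = 0.1471 m, θ = 38.4°: √(L² − r² sin²θ) = 0.1451 m.
v = −0.0389·481.6·0.62115·[1 + 0.0389·0.78369/0.1451] = -14.083 m/s.
|v| = 14.083 m/s.

14.1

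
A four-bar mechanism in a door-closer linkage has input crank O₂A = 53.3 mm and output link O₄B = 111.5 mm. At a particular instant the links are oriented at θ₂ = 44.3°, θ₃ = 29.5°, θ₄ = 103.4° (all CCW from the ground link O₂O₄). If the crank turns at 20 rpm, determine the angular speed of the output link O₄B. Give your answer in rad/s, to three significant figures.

ω₂ = 2.094 rad/s (from 20 rpm).
Differentiating the loop-closure r₂e^{iθ₂}+r₃e^{iθ₃}=r₁+r₄e^{iθ₄} gives r₂ω₂e^{iθ₂}+r₃ω₃e^{iθ₃}=r₄ω₄e^{iθ₄}.
Eliminating the other unknown: ω₄ = r₂ω₂ sin(θ₂−θ₃) / [r₄ sin(θ₄−θ₃)].
Numerator sine = +0.25545; denominator sine = +0.96078.
Result = 0.0533·2.094·(+0.25545) / (0.1115·(+0.96078)) = +0.26619 rad/s; magnitude 0.26619 rad/s.

0.266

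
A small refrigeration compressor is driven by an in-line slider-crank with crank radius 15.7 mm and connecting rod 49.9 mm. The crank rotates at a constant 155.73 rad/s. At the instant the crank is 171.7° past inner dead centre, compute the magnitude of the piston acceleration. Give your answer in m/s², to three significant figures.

262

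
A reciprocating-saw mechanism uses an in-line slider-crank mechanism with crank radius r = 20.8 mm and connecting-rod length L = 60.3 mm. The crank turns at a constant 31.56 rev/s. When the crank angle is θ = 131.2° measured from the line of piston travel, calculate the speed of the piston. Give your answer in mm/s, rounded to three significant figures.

2370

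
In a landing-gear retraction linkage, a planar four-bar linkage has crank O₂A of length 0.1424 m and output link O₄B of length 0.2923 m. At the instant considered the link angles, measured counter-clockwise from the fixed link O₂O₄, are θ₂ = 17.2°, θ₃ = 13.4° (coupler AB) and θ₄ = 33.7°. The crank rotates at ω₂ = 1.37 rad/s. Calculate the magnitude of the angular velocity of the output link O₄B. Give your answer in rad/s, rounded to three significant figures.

ω₂ = 1.37 rad/s
Differentiating the loop-closure r₂e^{iθ₂}+r₃e^{iθ₃}=r₁+r₄e^{iθ₄} gives r₂ω₂e^{iθ₂}+r₃ω₃e^{iθ₃}=r₄ω₄e^{iθ₄}.
Eliminating the other unknown: ω₄ = r₂ω₂ sin(θ₂−θ₃) / [r₄ sin(θ₄−θ₃)].
Numerator sine = +0.06627; denominator sine = +0.34694.
Result = 0.1424·1.37·(+0.06627) / (0.2923·(+0.34694)) = +0.1275 rad/s; magnitude 0.1275 rad/s.

0.127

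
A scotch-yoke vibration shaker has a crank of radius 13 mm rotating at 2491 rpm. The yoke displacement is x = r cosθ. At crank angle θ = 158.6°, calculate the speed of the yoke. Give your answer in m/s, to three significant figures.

1.24

ω = 260.9 rad/s (from 2491 rpm).
x = r cosθ ⇒ ẋ = −rω sinθ.
|v| = rω|sinθ| = 0.013·260.9·|sin 158.6°| = 1.2373 m/s.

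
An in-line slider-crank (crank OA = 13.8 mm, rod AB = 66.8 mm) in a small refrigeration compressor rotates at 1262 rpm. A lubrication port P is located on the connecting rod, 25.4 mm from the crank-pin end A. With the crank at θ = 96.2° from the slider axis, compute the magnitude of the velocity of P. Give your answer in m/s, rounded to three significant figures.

1.80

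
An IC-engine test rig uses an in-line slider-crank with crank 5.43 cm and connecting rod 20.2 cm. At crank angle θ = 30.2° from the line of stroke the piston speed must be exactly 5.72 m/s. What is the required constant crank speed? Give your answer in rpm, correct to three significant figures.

1620

For an in-line slider-crank, |v_piston| = rω|sinθ|·[1 + r cosθ/√(L² − r² sin²θ)].
With r = 0.0543 m, L = 0.202 m, θ = 30.2°: the bracketed kinematic factor |dx/dθ| = 0.033719 m.
ω = v/|dx/dθ| = 5.72/0.033719 = 169.64 rad/s.
N = 60ω/(2π) = 1619.9 rpm.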